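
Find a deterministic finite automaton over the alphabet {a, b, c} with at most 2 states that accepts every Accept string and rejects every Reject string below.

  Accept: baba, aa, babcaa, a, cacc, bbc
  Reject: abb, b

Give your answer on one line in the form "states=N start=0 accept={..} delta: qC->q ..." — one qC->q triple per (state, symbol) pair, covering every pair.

states=2 start=0 accept={0} delta: 0a->0 0b->1 0c->0 1a->0 1b->1 1c->0

Grow the machine one transition at a time. Run the examples from 0; the earliest place one falls off (shortest prefix, ties alphabetical) gets sent to the lowest-numbered state that keeps every Accept/Reject pair distinguishable — a pair clashes when both reach the same state with identical unread suffix — and to a fresh state only if none does.
a: 0a undefined. 0a->0: ok.
b: 0b undefined. 0b->0: no, baba/abb meet in 0. Open state 1: 0b->1.
c: 0c undefined. 0c->0: ok.
ba: 1a undefined. 1a->0: ok.
bb: 1b undefined. 1b->0: no, baba/abb meet in 0. 1b->1: ok.
bbc: 1c undefined. 1c->0: ok.
All examples now run through 2 states with every (state, symbol) defined. Accept strings end in {0}, Reject strings end in {1}; accept={0}.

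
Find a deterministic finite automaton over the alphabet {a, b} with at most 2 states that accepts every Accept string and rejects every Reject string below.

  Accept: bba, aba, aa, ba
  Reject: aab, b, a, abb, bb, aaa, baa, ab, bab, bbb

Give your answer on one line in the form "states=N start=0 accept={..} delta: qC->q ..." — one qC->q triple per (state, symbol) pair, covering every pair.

State merging on the prefix tree: take the shortest (then alphabetical) example prefix whose next move is undefined and point that move at state 0, else 1, else 2, ...; a target is out if some Accept/Reject pair would then sit in one state with the same input left (inseparable). If every existing state is out, open a new one.
a: 0a undefined. 0a->0: no, aa/a meet in 0. Open state 1: 0a->1.
b: 0b undefined. 0b->0: no, bba/a meet in 1. 0b->1: ok.
aa: 1a undefined. 1a->0: ok.
ab: 1b undefined. 1b->0: no, bba/aab meet in 1. 1b->1: ok.
All examples now run through 2 states with every (state, symbol) defined. Accept strings end in {0}, Reject strings end in {1}; accept={0}.

states=2 start=0 accept={0} delta: 0a->1 0b->1 1a->0 1b->1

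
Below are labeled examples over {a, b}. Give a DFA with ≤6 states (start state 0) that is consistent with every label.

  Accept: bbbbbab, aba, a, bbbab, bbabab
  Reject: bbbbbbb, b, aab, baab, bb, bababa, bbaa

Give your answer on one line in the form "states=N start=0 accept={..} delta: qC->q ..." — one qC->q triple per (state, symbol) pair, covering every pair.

states=4 start=0 accept={0,2,3} delta: 0a->0 0b->1 1a->2 1b->1 2a->1 2b->3 3a->3 3b->2

Fold the examples into a partial DFA from state 0: repeatedly fix the first undefined (state, symbol) met by the shortest-then-alphabetical prefix, trying targets in increasing order and rejecting any under which an Accept and a Reject string meet in one state with the same remainder; add a state when all current targets are rejected. Accepting states are where Accept strings end.
a: 0a undefined. 0a->0: ok.
b: 0b undefined. 0b->0: no, bbbbbab/bbbbbbb meet in 0. Open state 1: 0b->1.
ba: 1a undefined. 1a->0: no, aba/bababa meet in 0. 1a->1: no, aba/b meet in 1. Open state 2: 1a->2.
bb: 1b undefined. 1b->0: no, a/bb meet in 0. 1b->1: ok.
baa: 2a undefined. 2a->0: no, a/bbaa meet in 0. 2a->1: ok.
bab: 2b undefined. 2b->0: no, aba/bababa meet in 2. 2b->1: no, bbbbbab/bbbbbbb meet in 1. 2b->2: no, bbbbbab/bababa meet in 2. Open state 3: 2b->3.
baba: 3a undefined. 3a->0: no, aba/bababa meet in 2. 3a->1: no, aba/bababa meet in 2. 3a->2: no, aba/bababa meet in 2. 3a->3: ok.
babab: 3b undefined. 3b->0: no, a/bababa meet in 0. 3b->1: no, aba/bababa meet in 2. 3b->2: ok.
All examples now run through 4 states with every (state, symbol) defined. Accept strings end in {0,2,3}, Reject strings end in {1}; accept={0,2,3}.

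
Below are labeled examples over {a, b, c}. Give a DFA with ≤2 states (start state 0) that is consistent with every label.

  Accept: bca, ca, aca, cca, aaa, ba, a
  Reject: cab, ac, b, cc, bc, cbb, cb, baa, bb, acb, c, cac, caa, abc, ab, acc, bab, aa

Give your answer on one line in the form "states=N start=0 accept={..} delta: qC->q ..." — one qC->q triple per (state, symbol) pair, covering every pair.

states=2 start=0 accept={1} delta: 0a->1 0b->0 0c->0 1a->0 1b->0 1c->0

Fold the examples into a partial DFA from state 0: repeatedly fix the first undefined (state, symbol) met by the shortest-then-alphabetical prefix, trying targets in increasing order and rejecting any under which an Accept and a Reject string meet in one state with the same remainder; add a state when all current targets are rejected. Accepting states are where Accept strings end.
a: 0a undefined. 0a->0: no, aaa/aa meet in 0. Open state 1: 0a->1.
b: 0b undefined. 0b->0: ok.
c: 0c undefined. 0c->0: ok.
aa: 1a undefined. 1a->0: ok.
ab: 1b undefined. 1b->0: ok.
ac: 1c undefined. 1c->0: ok.
All examples now run through 2 states with every (state, symbol) defined. Accept strings end in {1}, Reject strings end in {0}; accept={1}.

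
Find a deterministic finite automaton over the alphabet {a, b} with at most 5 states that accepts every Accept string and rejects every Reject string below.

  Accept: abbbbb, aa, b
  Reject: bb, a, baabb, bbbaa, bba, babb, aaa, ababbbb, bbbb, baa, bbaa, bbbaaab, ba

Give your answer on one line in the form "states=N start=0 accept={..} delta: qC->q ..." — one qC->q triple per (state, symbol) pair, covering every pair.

states=5 start=0 accept={0,2} delta: 0a->1 0b->2 1a->0 1b->2 2a->3 2b->3 3a->3 3b->4 4a->2 4b->1

Fold the examples into a partial DFA from state 0: repeatedly fix the first undefined (state, symbol) met by the shortest-then-alphabetical prefix, trying targets in increasing order and rejecting any under which an Accept and a Reject string meet in one state with the same remainder; add a state when all current targets are rejected. Accepting states are where Accept strings end.
a: 0a undefined. 0a->0: no, aa/a meet in 0. Open state 1: 0a->1.
b: 0b undefined. 0b->0: no, aa/bbbaa meet in 1 with "a" left. 0b->1: no, aa/ba meet in 1 with "a" left. Open state 2: 0b->2.
aa: 1a undefined. 1a->0: ok.
ab: 1b undefined. 1b->0: no, abbbbb/bbbb meet in 2 with "bbb" left. 1b->1: no, abbbbb/a meet in 1. 1b->2: ok.
ba: 2a undefined. 2a->0: no, aa/ba meet in 0. 2a->1: no, aa/baa meet in 0. 2a->2: no, abbbbb/ababbbb meet in 2 with "bbbb" left. Open state 3: 2a->3.
bb: 2b undefined. 2b->0: no, aa/bb meet in 0. 2b->1: no, aa/bba meet in 0. 2b->2: no, abbbbb/bb meet in 2. 2b->3: ok.
baa: 3a undefined. 3a->0: no, aa/bba meet in 0. 3a->1: no, aa/bbaa meet in 0. 3a->2: no, b/bba meet in 2. 3a->3: ok.
bab: 3b undefined. 3b->0: no, abbbbb/bb meet in 3. 3b->1: no, abbbbb/bb meet in 3. 3b->2: no, abbbbb/bbbaaab meet in 2. 3b->3: no, abbbbb/bb meet in 3. Open state 4: 3b->4.
babb: 4b undefined. 4b->0: no, aa/baabb meet in 0. 4b->1: ok.
bbba: 4a undefined. 4a->0: no, abbbbb/bbbaaab meet in 2. 4a->1: no, abbbbb/bbbaaab meet in 2. 4a->2: ok.
All examples now run through 5 states with every (state, symbol) defined. Accept strings end in {0,2}, Reject strings end in {1,3,4}; accept={0,2}.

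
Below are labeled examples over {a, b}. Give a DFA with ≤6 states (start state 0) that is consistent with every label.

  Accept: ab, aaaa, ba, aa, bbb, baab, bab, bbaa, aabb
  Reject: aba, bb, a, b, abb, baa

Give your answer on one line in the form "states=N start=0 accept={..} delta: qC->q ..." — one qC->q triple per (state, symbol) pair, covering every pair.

Grow the machine one transition at a time. Run the examples from 0; the earliest place one falls off (shortest prefix, ties alphabetical) gets sent to the lowest-numbered state that keeps every Accept/Reject pair distinguishable — a pair clashes when both reach the same state with identical unread suffix — and to a fresh state only if none does.
a: 0a undefined. 0a->0: no, ab/b meet in 0 with "b" left. Open state 1: 0a->1.
b: 0b undefined. 0b->0: no, ba/a meet in 1. 0b->1: no, ab/bb meet in 1 with "b" left. Open state 2: 0b->2.
aa: 1a undefined. 1a->0: no, aabb/bb meet in 2 with "b" left. 1a->1: no, aaaa/a meet in 1. 1a->2: no, aaaa/baa meet in 2 with "aa" left. Open state 3: 1a->3.
ab: 1b undefined. 1b->0: ok.
ba: 2a undefined. 2a->0: no, bab/b meet in 2. 2a->1: no, ba/aba meet in 1. 2a->2: no, ba/b meet in 2. 2a->3: ok.
bb: 2b undefined. 2b->0: no, ab/bb meet in 0. 2b->1: no, bbaa/baa meet in 3 with "a" left. 2b->2: no, bbb/bb meet in 2. 2b->3: no, ba/bb meet in 3. Open state 4: 2b->4.
aaa: 3a undefined. 3a->0: no, ab/baa meet in 0. 3a->1: ok.
aab: 3b undefined. 3b->0: no, aabb/b meet in 2. 3b->1: no, bab/aba meet in 1. 3b->2: no, bab/b meet in 2. 3b->3: ok.
bba: 4a undefined. 4a->0: no, bbaa/aba meet in 1. 4a->1: ok.
bbb: 4b undefined. 4b->0: ok.
All examples now run through 5 states with every (state, symbol) defined. Accept strings end in {0,3}, Reject strings end in {1,2,4}; accept={0,3}.

states=5 start=0 accept={0,3} delta: 0a->1 0b->2 1a->3 1b->0 2a->3 2b->4 3a->1 3b->3 4a->1 4b->0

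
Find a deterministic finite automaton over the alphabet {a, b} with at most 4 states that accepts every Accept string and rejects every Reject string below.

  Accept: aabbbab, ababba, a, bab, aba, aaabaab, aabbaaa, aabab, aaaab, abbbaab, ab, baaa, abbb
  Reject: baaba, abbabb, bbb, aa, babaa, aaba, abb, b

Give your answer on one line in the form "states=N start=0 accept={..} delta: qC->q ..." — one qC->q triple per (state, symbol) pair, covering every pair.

states=4 start=0 accept={1,3} delta: 0a->1 0b->0 1a->2 1b->3 2a->1 2b->1 3a->1 3b->2

Fold the examples into a partial DFA from state 0: repeatedly fix the first undefined (state, symbol) met by the shortest-then-alphabetical prefix, trying targets in increasing order and rejecting any under which an Accept and a Reject string meet in one state with the same remainder; add a state when all current targets are rejected. Accepting states are where Accept strings end.
a: 0a undefined. 0a->0: no, a/aa meet in 0. Open state 1: 0a->1.
b: 0b undefined. 0b->0: ok.
aa: 1a undefined. 1a->0: no, a/baaba meet in 1. 1a->1: no, a/aa meet in 1. Open state 2: 1a->2.
ab: 1b undefined. 1b->0: no, bab/abbabb meet in 0. 1b->1: no, a/abb meet in 1. 1b->2: no, bab/aa meet in 2. Open state 3: 1b->3.
aaa: 2a undefined. 2a->0: no, baaa/bbb meet in 0. 2a->1: ok.
aab: 2b undefined. 2b->0: no, a/baaba meet in 1. 2b->1: ok.
aba: 3a undefined. 3a->0: no, ababba/babaa meet in 1. 3a->1: ok.
abb: 3b undefined. 3b->0: no, abbb/abbabb meet in 0. 3b->1: no, aabbbab/abb meet in 1. 3b->2: ok.
All examples now run through 4 states with every (state, symbol) defined. Accept strings end in {1,3}, Reject strings end in {0,2}; accept={1,3}.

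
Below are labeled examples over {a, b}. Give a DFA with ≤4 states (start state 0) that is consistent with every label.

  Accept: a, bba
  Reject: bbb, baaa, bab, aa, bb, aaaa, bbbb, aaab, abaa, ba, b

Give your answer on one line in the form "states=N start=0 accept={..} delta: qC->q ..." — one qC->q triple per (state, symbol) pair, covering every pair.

Fold the examples into a partial DFA from state 0: repeatedly fix the first undefined (state, symbol) met by the shortest-then-alphabetical prefix, trying targets in increasing order and rejecting any under which an Accept and a Reject string meet in one state with the same remainder; add a state when all current targets are rejected. Accepting states are where Accept strings end.
a: 0a undefined. 0a->0: no, a/aa meet in 0. Open state 1: 0a->1.
b: 0b undefined. 0b->0: no, a/ba meet in 1. 0b->1: no, a/b meet in 1. Open state 2: 0b->2.
aa: 1a undefined. 1a->0: ok.
ab: 1b undefined. 1b->0: ok.
ba: 2a undefined. 2a->0: ok.
bb: 2b undefined. 2b->0: ok.
All examples now run through 3 states with every (state, symbol) defined. Accept strings end in {1}, Reject strings end in {0,2}; accept={1}.

states=3 start=0 accept={1} delta: 0a->1 0b->2 1a->0 1b->0 2a->0 2b->0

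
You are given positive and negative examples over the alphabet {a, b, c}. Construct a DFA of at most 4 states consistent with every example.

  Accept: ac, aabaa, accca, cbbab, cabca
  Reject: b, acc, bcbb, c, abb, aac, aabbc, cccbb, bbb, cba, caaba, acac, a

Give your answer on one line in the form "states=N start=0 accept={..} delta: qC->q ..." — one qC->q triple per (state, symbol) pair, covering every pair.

State merging on the prefix tree: take the shortest (then alphabetical) example prefix whose next move is undefined and point that move at state 0, else 1, else 2, ...; a target is out if some Accept/Reject pair would then sit in one state with the same input left (inseparable). If every existing state is out, open a new one.
a: 0a undefined. 0a->0: no, ac/c meet in 0 with "c" left. Open state 1: 0a->1.
b: 0b undefined. 0b->0: ok.
c: 0c undefined. 0c->0: ok.
aa: 1a undefined. 1a->0: no, aabaa/b meet in 0. 1a->1: no, ac/aac meet in 1 with "c" left. Open state 2: 1a->2.
ab: 1b undefined. 1b->0: no, cbbab/b meet in 0. 1b->1: no, cbbab/abb meet in 1. 1b->2: ok.
ac: 1c undefined. 1c->0: no, ac/b meet in 0. 1c->1: no, ac/acc meet in 1. 1c->2: ok.
aab: 2b undefined. 2b->0: ok.
aac: 2c undefined. 2c->0: no, accca/cba meet in 1. 2c->1: ok.
aca: 2a undefined. 2a->0: no, accca/b meet in 0. 2a->1: no, ac/acac meet in 2. 2a->2: ok.
All examples now run through 3 states with every (state, symbol) defined. Accept strings end in {2}, Reject strings end in {0,1}; accept={2}.

states=3 start=0 accept={2} delta: 0a->1 0b->0 0c->0 1a->2 1b->2 1c->2 2a->2 2b->0 2c->1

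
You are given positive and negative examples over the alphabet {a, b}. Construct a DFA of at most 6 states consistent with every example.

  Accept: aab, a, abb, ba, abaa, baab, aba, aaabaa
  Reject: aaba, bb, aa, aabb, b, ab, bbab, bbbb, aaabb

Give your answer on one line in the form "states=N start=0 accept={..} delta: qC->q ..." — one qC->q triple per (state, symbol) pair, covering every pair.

states=4 start=0 accept={1,3} delta: 0a->1 0b->0 1a->2 1b->2 2a->3 2b->1 3a->1 3b->1

Grow the machine one transition at a time. Run the examples from 0; the earliest place one falls off (shortest prefix, ties alphabetical) gets sent to the lowest-numbered state that keeps every Accept/Reject pair distinguishable — a pair clashes when both reach the same state with identical unread suffix — and to a fresh state only if none does.
a: 0a undefined. 0a->0: no, aab/b meet in 0 with "b" left. Open state 1: 0a->1.
b: 0b undefined. 0b->0: ok.
aa: 1a undefined. 1a->0: no, aab/bb meet in 0. 1a->1: no, aab/ab meet in 1 with "b" left. Open state 2: 1a->2.
ab: 1b undefined. 1b->0: no, abb/bb meet in 0. 1b->1: no, a/ab meet in 1. 1b->2: ok.
aaa: 2a undefined. 2a->0: no, aba/bb meet in 0. 2a->1: no, aab/aaabb meet in 2 with "b" left. 2a->2: no, abaa/aa meet in 2. Open state 3: 2a->3.
aab: 2b undefined. 2b->0: no, aab/bb meet in 0. 2b->1: ok.
aaab: 3b undefined. 3b->0: no, aaabaa/aaba meet in 2. 3b->1: ok.
abaa: 3a undefined. 3a->0: no, abaa/bb meet in 0. 3a->1: ok.
All examples now run through 4 states with every (state, symbol) defined. Accept strings end in {1,3}, Reject strings end in {0,2}; accept={1,3}.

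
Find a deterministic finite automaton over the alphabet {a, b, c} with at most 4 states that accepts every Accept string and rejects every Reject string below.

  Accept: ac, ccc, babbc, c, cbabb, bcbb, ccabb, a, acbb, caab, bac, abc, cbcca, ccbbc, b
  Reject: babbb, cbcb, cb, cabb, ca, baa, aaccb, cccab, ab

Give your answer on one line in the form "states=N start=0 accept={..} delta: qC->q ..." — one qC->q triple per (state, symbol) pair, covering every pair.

states=4 start=0 accept={0,1,3} delta: 0a->1 0b->0 0c->1 1a->2 1b->2 1c->3 2a->0 2b->1 2c->1 3a->0 3b->2 3c->0

Grow the machine one transition at a time. Run the examples from 0; the earliest place one falls off (shortest prefix, ties alphabetical) gets sent to the lowest-numbered state that keeps every Accept/Reject pair distinguishable — a pair clashes when both reach the same state with identical unread suffix — and to a fresh state only if none does.
a: 0a undefined. 0a->0: no, b/ab meet in 0 with "b" left. Open state 1: 0a->1.
b: 0b undefined. 0b->0: ok.
c: 0c undefined. 0c->0: no, ccc/cbcb meet in 0. 0c->1: ok.
aa: 1a undefined. 1a->0: no, caab/cb meet in 1 with "b" left. 1a->1: no, c/ca meet in 1. Open state 2: 1a->2.
ab: 1b undefined. 1b->0: no, cbabb/babbb meet in 0. 1b->1: no, c/babbb meet in 1. 1b->2: ok.
ac: 1c undefined. 1c->0: no, bcbb/cccab meet in 2 with "b" left. 1c->1: no, bcbb/cccab meet in 2 with "b" left. 1c->2: no, ac/cb meet in 2. Open state 3: 1c->3.
aac: 2c undefined. 2c->0: no, abc/cbcb meet in 0. 2c->1: ok.
acb: 3b undefined. 3b->0: no, acbb/aaccb meet in 0. 3b->1: no, c/aaccb meet in 1. 3b->2: ok.
caa: 2a undefined. 2a->0: ok.
cab: 2b undefined. 2b->0: no, cbabb/babbb meet in 0. 2b->1: ok.
cca: 3a undefined. 3a->0: ok.
ccc: 3c undefined. 3c->0: ok.
All examples now run through 4 states with every (state, symbol) defined. Accept strings end in {0,1,3}, Reject strings end in {2}; accept={0,1,3}.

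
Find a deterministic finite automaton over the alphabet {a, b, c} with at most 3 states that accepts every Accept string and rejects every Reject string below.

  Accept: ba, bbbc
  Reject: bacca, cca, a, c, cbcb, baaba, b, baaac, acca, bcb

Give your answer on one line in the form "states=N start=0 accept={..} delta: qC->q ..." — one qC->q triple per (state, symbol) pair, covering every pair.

states=3 start=0 accept={2} delta: 0a->0 0b->1 0c->0 1a->2 1b->0 1c->2 2a->1 2b->0 2c->0

Fold the examples into a partial DFA from state 0: repeatedly fix the first undefined (state, symbol) met by the shortest-then-alphabetical prefix, trying targets in increasing order and rejecting any under which an Accept and a Reject string meet in one state with the same remainder; add a state when all current targets are rejected. Accepting states are where Accept strings end.
a: 0a undefined. 0a->0: ok.
b: 0b undefined. 0b->0: no, ba/a meet in 0. Open state 1: 0b->1.
c: 0c undefined. 0c->0: ok.
ba: 1a undefined. 1a->0: no, ba/bacca meet in 0. 1a->1: no, ba/b meet in 1. Open state 2: 1a->2.
bb: 1b undefined. 1b->0: ok.
bc: 1c undefined. 1c->0: no, bbbc/cca meet in 0. 1c->1: no, bbbc/b meet in 1. 1c->2: ok.
baa: 2a undefined. 2a->0: no, ba/baaba meet in 2. 2a->1: ok.
bac: 2c undefined. 2c->0: ok.
bcb: 2b undefined. 2b->0: ok.
All examples now run through 3 states with every (state, symbol) defined. Accept strings end in {2}, Reject strings end in {0,1}; accept={2}.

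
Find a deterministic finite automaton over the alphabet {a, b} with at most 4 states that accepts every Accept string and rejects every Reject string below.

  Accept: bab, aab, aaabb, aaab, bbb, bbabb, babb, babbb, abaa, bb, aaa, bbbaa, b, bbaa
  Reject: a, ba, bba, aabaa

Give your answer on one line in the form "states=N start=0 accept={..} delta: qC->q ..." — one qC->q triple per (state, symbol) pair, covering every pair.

Grow the machine one transition at a time. Run the examples from 0; the earliest place one falls off (shortest prefix, ties alphabetical) gets sent to the lowest-numbered state that keeps every Accept/Reject pair distinguishable — a pair clashes when both reach the same state with identical unread suffix — and to a fresh state only if none does.
a: 0a undefined. 0a->0: no, abaa/aabaa meet in 0 with "baa" left. Open state 1: 0a->1.
b: 0b undefined. 0b->0: ok.
aa: 1a undefined. 1a->0: no, aab/aabaa meet in 0. 1a->1: no, abaa/aabaa meet in 1 with "baa" left. Open state 2: 1a->2.
ab: 1b undefined. 1b->0: ok.
aaa: 2a undefined. 2a->0: ok.
aab: 2b undefined. 2b->0: no, abaa/aabaa meet in 2. 2b->1: no, bab/aabaa meet in 0. 2b->2: ok.
All examples now run through 3 states with every (state, symbol) defined. Accept strings end in {0,2}, Reject strings end in {1}; accept={0,2}.

states=3 start=0 accept={0,2} delta: 0a->1 0b->0 1a->2 1b->0 2a->0 2b->2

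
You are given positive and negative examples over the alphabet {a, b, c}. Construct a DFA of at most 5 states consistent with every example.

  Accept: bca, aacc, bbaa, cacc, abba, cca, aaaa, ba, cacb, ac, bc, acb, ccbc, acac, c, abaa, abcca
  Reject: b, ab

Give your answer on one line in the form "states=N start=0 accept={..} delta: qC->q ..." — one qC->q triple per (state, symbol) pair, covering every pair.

states=3 start=0 accept={0,2} delta: 0a->0 0b->1 0c->2 1a->0 1b->0 1c->0 2a->0 2b->0 2c->0

Grow the machine one transition at a time. Run the examples from 0; the earliest place one falls off (shortest prefix, ties alphabetical) gets sent to the lowest-numbered state that keeps every Accept/Reject pair distinguishable — a pair clashes when both reach the same state with identical unread suffix — and to a fresh state only if none does.
a: 0a undefined. 0a->0: ok.
b: 0b undefined. 0b->0: no, bbaa/b meet in 0. Open state 1: 0b->1.
c: 0c undefined. 0c->0: no, cacb/b meet in 1. 0c->1: no, ac/b meet in 1. Open state 2: 0c->2.
ba: 1a undefined. 1a->0: ok.
bb: 1b undefined. 1b->0: ok.
bc: 1c undefined. 1c->0: ok.
ca: 2a undefined. 2a->0: ok.
cc: 2c undefined. 2c->0: ok.
acb: 2b undefined. 2b->0: ok.
All examples now run through 3 states with every (state, symbol) defined. Accept strings end in {0,2}, Reject strings end in {1}; accept={0,2}.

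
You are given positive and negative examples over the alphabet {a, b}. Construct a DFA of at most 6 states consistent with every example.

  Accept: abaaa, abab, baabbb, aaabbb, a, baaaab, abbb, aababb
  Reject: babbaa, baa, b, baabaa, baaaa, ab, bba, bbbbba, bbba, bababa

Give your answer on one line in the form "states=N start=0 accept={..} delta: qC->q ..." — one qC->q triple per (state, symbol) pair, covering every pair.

states=6 start=0 accept={0,2,4} delta: 0a->0 0b->1 1a->2 1b->2 2a->3 2b->4 3a->2 3b->4 4a->5 4b->4 5a->1 5b->2

Grow the machine one transition at a time. Run the examples from 0; the earliest place one falls off (shortest prefix, ties alphabetical) gets sent to the lowest-numbered state that keeps every Accept/Reject pair distinguishable — a pair clashes when both reach the same state with identical unread suffix — and to a fresh state only if none does.
a: 0a undefined. 0a->0: ok.
b: 0b undefined. 0b->0: no, abaaa/babbaa meet in 0. Open state 1: 0b->1.
ba: 1a undefined. 1a->0: no, abaaa/baa meet in 0. 1a->1: no, abaaa/baa meet in 1. Open state 2: 1a->2.
bb: 1b undefined. 1b->0: no, aaabbb/b meet in 1. 1b->1: no, aaabbb/b meet in 1. 1b->2: ok.
baa: 2a undefined. 2a->0: no, abaaa/baa meet in 0. 2a->1: no, abaaa/baabaa meet in 2. 2a->2: no, abaaa/baa meet in 2. Open state 3: 2a->3.
bab: 2b undefined. 2b->0: no, abab/bbba meet in 0. 2b->1: no, abaaa/babbaa meet in 3 with "a" left. 2b->2: no, abaaa/babbaa meet in 3 with "a" left. 2b->3: no, abaaa/bbba meet in 3 with "a" left. Open state 4: 2b->4.
baaa: 3a undefined. 3a->0: no, abaaa/baaaa meet in 0. 3a->1: no, abaaa/b meet in 1. 3a->2: ok.
baab: 3b undefined. 3b->0: no, a/baabaa meet in 0. 3b->1: no, baaaab/b meet in 1. 3b->2: no, abaaa/baabaa meet in 2. 3b->3: no, baabbb/baa meet in 3. 3b->4: ok.
baba: 4a undefined. 4a->0: no, abaaa/bababa meet in 2. 4a->1: no, abaaa/baabaa meet in 2. 4a->2: no, abaaa/bbba meet in 2. 4a->3: no, abaaa/baabaa meet in 2. 4a->4: no, abab/baabaa meet in 4. Open state 5: 4a->5.
babb: 4b undefined. 4b->0: no, abaaa/bbbbba meet in 2. 4b->1: no, aababb/b meet in 1. 4b->2: no, abaaa/babbaa meet in 2. 4b->3: no, aababb/babbaa meet in 3. 4b->4: ok.
babab: 5b undefined. 5b->0: no, a/bababa meet in 0. 5b->1: no, abaaa/bababa meet in 2. 5b->2: ok.
baabaa: 5a undefined. 5a->0: no, a/babbaa meet in 0. 5a->1: ok.
All examples now run through 6 states with every (state, symbol) defined. Accept strings end in {0,2,4}, Reject strings end in {1,3,5}; accept={0,2,4}.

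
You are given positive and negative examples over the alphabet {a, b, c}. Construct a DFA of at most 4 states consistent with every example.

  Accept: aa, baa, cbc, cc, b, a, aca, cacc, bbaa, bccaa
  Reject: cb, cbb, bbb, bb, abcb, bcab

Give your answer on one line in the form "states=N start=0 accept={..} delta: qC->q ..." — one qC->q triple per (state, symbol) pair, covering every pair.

states=4 start=0 accept={0,1,3} delta: 0a->0 0b->1 0c->1 1a->0 1b->2 1c->3 2a->0 2b->2 2c->0 3a->1 3b->2 3c->0

State merging on the prefix tree: take the shortest (then alphabetical) example prefix whose next move is undefined and point that move at state 0, else 1, else 2, ...; a target is out if some Accept/Reject pair would then sit in one state with the same input left (inseparable). If every existing state is out, open a new one.
a: 0a undefined. 0a->0: ok.
b: 0b undefined. 0b->0: no, aa/bbb meet in 0. Open state 1: 0b->1.
c: 0c undefined. 0c->0: no, b/cb meet in 1. 0c->1: ok.
ba: 1a undefined. 1a->0: ok.
bb: 1b undefined. 1b->0: no, aa/cb meet in 0. 1b->1: no, b/cb meet in 1. Open state 2: 1b->2.
bc: 1c undefined. 1c->0: no, b/abcb meet in 1. 1c->1: no, cc/bcab meet in 1. 1c->2: no, cc/cb meet in 2. Open state 3: 1c->3.
bba: 2a undefined. 2a->0: ok.
bbb: 2b undefined. 2b->0: no, aa/cbb meet in 0. 2b->1: no, b/cbb meet in 1. 2b->2: ok.
bca: 3a undefined. 3a->0: no, b/bcab meet in 1. 3a->1: ok.
bcc: 3c undefined. 3c->0: ok.
cbc: 2c undefined. 2c->0: ok.
abcb: 3b undefined. 3b->0: no, aa/abcb meet in 0. 3b->1: no, b/abcb meet in 1. 3b->2: ok.
All examples now run through 4 states with every (state, symbol) defined. Accept strings end in {0,1,3}, Reject strings end in {2}; accept={0,1,3}.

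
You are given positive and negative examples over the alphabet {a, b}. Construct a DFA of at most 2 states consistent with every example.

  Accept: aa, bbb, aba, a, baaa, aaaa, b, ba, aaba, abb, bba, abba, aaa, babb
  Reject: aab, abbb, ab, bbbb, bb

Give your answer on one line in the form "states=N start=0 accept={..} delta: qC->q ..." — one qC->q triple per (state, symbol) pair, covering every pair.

Fold the examples into a partial DFA from state 0: repeatedly fix the first undefined (state, symbol) met by the shortest-then-alphabetical prefix, trying targets in increasing order and rejecting any under which an Accept and a Reject string meet in one state with the same remainder; add a state when all current targets are rejected. Accepting states are where Accept strings end.
a: 0a undefined. 0a->0: no, bbb/abbb meet in 0 with "bbb" left. Open state 1: 0a->1.
b: 0b undefined. 0b->0: no, bbb/bbbb meet in 0. 0b->1: ok.
aa: 1a undefined. 1a->0: no, a/aab meet in 1. 1a->1: ok.
ab: 1b undefined. 1b->0: ok.
All examples now run through 2 states with every (state, symbol) defined. Accept strings end in {1}, Reject strings end in {0}; accept={1}.

states=2 start=0 accept={1} delta: 0a->1 0b->1 1a->1 1b->0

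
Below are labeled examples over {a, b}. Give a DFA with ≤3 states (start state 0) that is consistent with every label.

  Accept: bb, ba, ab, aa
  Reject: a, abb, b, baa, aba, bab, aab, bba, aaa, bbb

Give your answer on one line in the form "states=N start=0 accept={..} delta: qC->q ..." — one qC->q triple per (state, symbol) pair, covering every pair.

Fold the examples into a partial DFA from state 0: repeatedly fix the first undefined (state, symbol) met by the shortest-then-alphabetical prefix, trying targets in increasing order and rejecting any under which an Accept and a Reject string meet in one state with the same remainder; add a state when all current targets are rejected. Accepting states are where Accept strings end.
a: 0a undefined. 0a->0: no, bb/abb meet in 0 with "bb" left. Open state 1: 0a->1.
b: 0b undefined. 0b->0: no, bb/b meet in 0. 0b->1: ok.
aa: 1a undefined. 1a->0: ok.
ab: 1b undefined. 1b->0: ok.
All examples now run through 2 states with every (state, symbol) defined. Accept strings end in {0}, Reject strings end in {1}; accept={0}.

states=2 start=0 accept={0} delta: 0a->1 0b->1 1a->0 1b->0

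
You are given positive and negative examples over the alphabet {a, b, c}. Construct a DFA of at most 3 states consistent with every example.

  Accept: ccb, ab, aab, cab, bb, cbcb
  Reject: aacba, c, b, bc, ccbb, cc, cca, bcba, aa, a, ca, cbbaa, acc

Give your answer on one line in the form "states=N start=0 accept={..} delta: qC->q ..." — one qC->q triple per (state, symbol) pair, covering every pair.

states=2 start=0 accept={0} delta: 0a->1 0b->1 0c->1 1a->1 1b->0 1c->1

Fold the examples into a partial DFA from state 0: repeatedly fix the first undefined (state, symbol) met by the shortest-then-alphabetical prefix, trying targets in increasing order and rejecting any under which an Accept and a Reject string meet in one state with the same remainder; add a state when all current targets are rejected. Accepting states are where Accept strings end.
a: 0a undefined. 0a->0: no, ab/b meet in 0 with "b" left. Open state 1: 0a->1.
b: 0b undefined. 0b->0: no, bb/b meet in 0. 0b->1: ok.
c: 0c undefined. 0c->0: no, ccb/b meet in 1. 0c->1: ok.
aa: 1a undefined. 1a->0: no, aab/c meet in 1. 1a->1: ok.
ab: 1b undefined. 1b->0: ok.
ac: 1c undefined. 1c->0: no, ccb/aacba meet in 1. 1c->1: ok.
All examples now run through 2 states with every (state, symbol) defined. Accept strings end in {0}, Reject strings end in {1}; accept={0}.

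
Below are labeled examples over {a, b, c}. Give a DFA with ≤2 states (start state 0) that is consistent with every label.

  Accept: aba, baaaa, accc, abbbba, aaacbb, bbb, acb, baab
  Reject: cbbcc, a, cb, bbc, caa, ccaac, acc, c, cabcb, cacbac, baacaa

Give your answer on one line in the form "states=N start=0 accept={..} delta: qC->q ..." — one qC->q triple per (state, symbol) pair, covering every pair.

Grow the machine one transition at a time. Run the examples from 0; the earliest place one falls off (shortest prefix, ties alphabetical) gets sent to the lowest-numbered state that keeps every Accept/Reject pair distinguishable — a pair clashes when both reach the same state with identical unread suffix — and to a fresh state only if none does.
a: 0a undefined. 0a->0: no, acb/cb meet in 0 with "cb" left. Open state 1: 0a->1.
b: 0b undefined. 0b->0: ok.
c: 0c undefined. 0c->0: no, bbb/cbbcc meet in 0. 0c->1: ok.
aa: 1a undefined. 1a->0: ok.
ab: 1b undefined. 1b->0: no, aba/a meet in 1. 1b->1: ok.
ac: 1c undefined. 1c->0: ok.
All examples now run through 2 states with every (state, symbol) defined. Accept strings end in {0}, Reject strings end in {1}; accept={0}.

states=2 start=0 accept={0} delta: 0a->1 0b->0 0c->1 1a->0 1b->1 1c->0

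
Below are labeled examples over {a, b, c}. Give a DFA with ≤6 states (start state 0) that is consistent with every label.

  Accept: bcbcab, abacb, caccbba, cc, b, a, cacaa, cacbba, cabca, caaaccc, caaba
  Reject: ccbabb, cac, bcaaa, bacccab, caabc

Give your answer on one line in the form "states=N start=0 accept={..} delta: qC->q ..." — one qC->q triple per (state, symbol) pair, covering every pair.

states=6 start=0 accept={0,1,2} delta: 0a->0 0b->0 0c->1 1a->2 1b->2 1c->1 2a->3 2b->3 2c->3 3a->4 3b->5 3c->0 4a->0 4b->0 4c->0 5a->0 5b->4 5c->3

Fold the examples into a partial DFA from state 0: repeatedly fix the first undefined (state, symbol) met by the shortest-then-alphabetical prefix, trying targets in increasing order and rejecting any under which an Accept and a Reject string meet in one state with the same remainder; add a state when all current targets are rejected. Accepting states are where Accept strings end.
a: 0a undefined. 0a->0: ok.
b: 0b undefined. 0b->0: ok.
c: 0c undefined. 0c->0: no, bcbcab/ccbabb meet in 0. Open state 1: 0c->1.
ca: 1a undefined. 1a->0: no, b/bcaaa meet in 0. 1a->1: no, cc/cac meet in 1 with "c" left. Open state 2: 1a->2.
cc: 1c undefined. 1c->0: no, cc/ccbabb meet in 0. 1c->1: ok.
bcb: 1b undefined. 1b->0: no, bcbcab/bacccab meet in 2 with "b" left. 1b->1: no, bcbcab/bacccab meet in 2 with "b" left. 1b->2: ok.
caa: 2a undefined. 2a->0: no, cc/caabc meet in 1. 2a->1: no, abacb/bcaaa meet in 2. 2a->2: no, abacb/bcaaa meet in 2. Open state 3: 2a->3.
cab: 2b undefined. 2b->0: no, b/bacccab meet in 0. 2b->1: no, cc/bacccab meet in 1. 2b->2: no, abacb/bacccab meet in 2. 2b->3: ok.
cac: 2c undefined. 2c->0: no, bcbcab/cac meet in 0. 2c->1: no, bcbcab/bacccab meet in 3. 2c->2: no, abacb/cac meet in 2. 2c->3: ok.
caaa: 3a undefined. 3a->0: no, bcbcab/bcaaa meet in 0. 3a->1: no, cc/bcaaa meet in 1. 3a->2: no, bcbcab/cac meet in 3. 3a->3: no, cacaa/cac meet in 3. Open state 4: 3a->4.
caab: 3b undefined. 3b->0: no, cc/caabc meet in 1. 3b->1: no, abacb/ccbabb meet in 2. 3b->2: no, cacbba/bcaaa meet in 4. 3b->3: no, cacbba/bcaaa meet in 4. 3b->4: no, bcbcab/ccbabb meet in 4 with "b" left. Open state 5: 3b->5.
cabc: 3c undefined. 3c->0: ok.
caaac: 4c undefined. 4c->0: ok.
caaba: 5a undefined. 5a->0: ok.
caabc: 5c undefined. 5c->0: no, caccbba/caabc meet in 0. 5c->1: no, cc/caabc meet in 1. 5c->2: no, abacb/caabc meet in 2. 5c->3: ok.
cacaa: 4a undefined. 4a->0: ok.
cacbb: 5b undefined. 5b->0: no, caccbba/ccbabb meet in 0. 5b->1: no, cc/ccbabb meet in 1. 5b->2: no, abacb/ccbabb meet in 2. 5b->3: no, cacbba/bcaaa meet in 4. 5b->4: ok.
bcbcab: 4b undefined. 4b->0: ok.
All examples now run through 6 states with every (state, symbol) defined. Accept strings end in {0,1,2}, Reject strings end in {3,4}; accept={0,1,2}.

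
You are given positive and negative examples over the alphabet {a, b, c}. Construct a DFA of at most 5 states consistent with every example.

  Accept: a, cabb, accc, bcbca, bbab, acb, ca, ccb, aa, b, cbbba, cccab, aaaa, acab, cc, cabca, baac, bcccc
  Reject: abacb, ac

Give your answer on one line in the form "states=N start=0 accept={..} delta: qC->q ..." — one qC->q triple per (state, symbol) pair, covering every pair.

states=4 start=0 accept={0,1,3} delta: 0a->0 0b->1 0c->2 1a->1 1b->0 1c->3 2a->0 2b->0 2c->1 3a->0 3b->2 3c->0

State merging on the prefix tree: take the shortest (then alphabetical) example prefix whose next move is undefined and point that move at state 0, else 1, else 2, ...; a target is out if some Accept/Reject pair would then sit in one state with the same input left (inseparable). If every existing state is out, open a new one.
a: 0a undefined. 0a->0: ok.
b: 0b undefined. 0b->0: no, acb/abacb meet in 0 with "cb" left. Open state 1: 0b->1.
c: 0c undefined. 0c->0: no, a/ac meet in 0. 0c->1: no, b/ac meet in 1. Open state 2: 0c->2.
ba: 1a undefined. 1a->0: no, acb/abacb meet in 2 with "b" left. 1a->1: ok.
bb: 1b undefined. 1b->0: ok.
bc: 1c undefined. 1c->0: no, bbab/abacb meet in 1. 1c->1: no, a/abacb meet in 0. 1c->2: no, acb/abacb meet in 2 with "b" left. Open state 3: 1c->3.
ca: 2a undefined. 2a->0: ok.
cb: 2b undefined. 2b->0: ok.
cc: 2c undefined. 2c->0: no, accc/ac meet in 2. 2c->1: ok.
bcb: 3b undefined. 3b->0: no, a/abacb meet in 0. 3b->1: no, bbab/abacb meet in 1. 3b->2: ok.
bcc: 3c undefined. 3c->0: ok.
ccca: 3a undefined. 3a->0: ok.
All examples now run through 4 states with every (state, symbol) defined. Accept strings end in {0,1,3}, Reject strings end in {2}; accept={0,1,3}.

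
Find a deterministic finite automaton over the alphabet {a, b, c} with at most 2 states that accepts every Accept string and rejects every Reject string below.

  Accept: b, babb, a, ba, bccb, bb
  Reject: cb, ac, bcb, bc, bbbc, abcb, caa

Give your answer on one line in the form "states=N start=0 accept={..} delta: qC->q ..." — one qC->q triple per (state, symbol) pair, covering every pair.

Fold the examples into a partial DFA from state 0: repeatedly fix the first undefined (state, symbol) met by the shortest-then-alphabetical prefix, trying targets in increasing order and rejecting any under which an Accept and a Reject string meet in one state with the same remainder; add a state when all current targets are rejected. Accepting states are where Accept strings end.
a: 0a undefined. 0a->0: ok.
b: 0b undefined. 0b->0: ok.
c: 0c undefined. 0c->0: no, b/cb meet in 0. Open state 1: 0c->1.
ca: 1a undefined. 1a->0: no, b/caa meet in 0. 1a->1: ok.
cb: 1b undefined. 1b->0: no, b/cb meet in 0. 1b->1: ok.
bcc: 1c undefined. 1c->0: ok.
All examples now run through 2 states with every (state, symbol) defined. Accept strings end in {0}, Reject strings end in {1}; accept={0}.

states=2 start=0 accept={0} delta: 0a->0 0b->0 0c->1 1a->1 1b->1 1c->0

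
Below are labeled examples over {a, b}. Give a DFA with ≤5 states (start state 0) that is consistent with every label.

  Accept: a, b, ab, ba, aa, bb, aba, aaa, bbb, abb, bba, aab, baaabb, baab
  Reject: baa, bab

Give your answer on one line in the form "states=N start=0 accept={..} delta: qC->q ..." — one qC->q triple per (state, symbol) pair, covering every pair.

states=4 start=0 accept={0,1,2} delta: 0a->0 0b->1 1a->2 1b->0 2a->3 2b->3 3a->0 3b->0

Fold the examples into a partial DFA from state 0: repeatedly fix the first undefined (state, symbol) met by the shortest-then-alphabetical prefix, trying targets in increasing order and rejecting any under which an Accept and a Reject string meet in one state with the same remainder; add a state when all current targets are rejected. Accepting states are where Accept strings end.
a: 0a undefined. 0a->0: ok.
b: 0b undefined. 0b->0: no, a/baa meet in 0. Open state 1: 0b->1.
ba: 1a undefined. 1a->0: no, a/baa meet in 0. 1a->1: no, b/baa meet in 1. Open state 2: 1a->2.
bb: 1b undefined. 1b->0: ok.
baa: 2a undefined. 2a->0: no, a/baa meet in 0. 2a->1: no, b/baa meet in 1. 2a->2: no, ba/baa meet in 2. Open state 3: 2a->3.
bab: 2b undefined. 2b->0: no, a/bab meet in 0. 2b->1: no, b/bab meet in 1. 2b->2: no, ba/bab meet in 2. 2b->3: ok.
baaa: 3a undefined. 3a->0: ok.
baab: 3b undefined. 3b->0: ok.
All examples now run through 4 states with every (state, symbol) defined. Accept strings end in {0,1,2}, Reject strings end in {3}; accept={0,1,2}.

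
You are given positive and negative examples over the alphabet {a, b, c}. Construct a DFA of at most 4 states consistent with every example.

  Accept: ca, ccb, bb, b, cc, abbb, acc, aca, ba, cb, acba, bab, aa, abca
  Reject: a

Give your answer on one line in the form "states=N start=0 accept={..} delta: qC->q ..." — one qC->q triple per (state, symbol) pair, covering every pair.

State merging on the prefix tree: take the shortest (then alphabetical) example prefix whose next move is undefined and point that move at state 0, else 1, else 2, ...; a target is out if some Accept/Reject pair would then sit in one state with the same input left (inseparable). If every existing state is out, open a new one.
a: 0a undefined. 0a->0: no, aa/a meet in 0. Open state 1: 0a->1.
b: 0b undefined. 0b->0: no, ba/a meet in 1. 0b->1: no, b/a meet in 1. Open state 2: 0b->2.
c: 0c undefined. 0c->0: no, ca/a meet in 1. 0c->1: ok.
aa: 1a undefined. 1a->0: ok.
ab: 1b undefined. 1b->0: ok.
ac: 1c undefined. 1c->0: no, acc/a meet in 1. 1c->1: no, cc/a meet in 1. 1c->2: ok.
ba: 2a undefined. 2a->0: ok.
bb: 2b undefined. 2b->0: no, acba/a meet in 1. 2b->1: no, ccb/a meet in 1. 2b->2: ok.
acc: 2c undefined. 2c->0: ok.
All examples now run through 3 states with every (state, symbol) defined. Accept strings end in {0,2}, Reject strings end in {1}; accept={0,2}.

states=3 start=0 accept={0,2} delta: 0a->1 0b->2 0c->1 1a->0 1b->0 1c->2 2a->0 2b->2 2c->0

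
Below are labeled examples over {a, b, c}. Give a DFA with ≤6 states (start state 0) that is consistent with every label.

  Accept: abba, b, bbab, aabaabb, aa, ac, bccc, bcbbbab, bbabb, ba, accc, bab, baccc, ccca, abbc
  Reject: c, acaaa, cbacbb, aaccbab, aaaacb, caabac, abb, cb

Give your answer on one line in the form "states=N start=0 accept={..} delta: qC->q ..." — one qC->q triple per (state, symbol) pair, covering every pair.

Grow the machine one transition at a time. Run the examples from 0; the earliest place one falls off (shortest prefix, ties alphabetical) gets sent to the lowest-numbered state that keeps every Accept/Reject pair distinguishable — a pair clashes when both reach the same state with identical unread suffix — and to a fresh state only if none does.
a: 0a undefined. 0a->0: no, ac/c meet in 0 with "c" left. Open state 1: 0a->1.
b: 0b undefined. 0b->0: no, bbabb/abb meet in 1 with "bb" left. 0b->1: ok.
c: 0c undefined. 0c->0: no, b/cb meet in 1. 0c->1: no, b/c meet in 1. Open state 2: 0c->2.
aa: 1a undefined. 1a->0: no, aabaabb/abb meet in 1 with "bb" left. 1a->1: ok.
ab: 1b undefined. 1b->0: no, abba/abb meet in 1. 1b->1: no, abba/abb meet in 1. 1b->2: no, bab/c meet in 2. Open state 3: 1b->3.
ac: 1c undefined. 1c->0: no, b/acaaa meet in 1. 1c->1: no, b/acaaa meet in 1. 1c->2: no, ac/c meet in 2. 1c->3: ok.
ca: 2a undefined. 2a->0: ok.
cb: 2b undefined. 2b->0: ok.
cc: 2c undefined. 2c->0: no, ccca/cb meet in 0. 2c->1: ok.
abb: 3b undefined. 3b->0: no, abba/cbacbb meet in 1. 3b->1: no, abba/aaaacb meet in 1. 3b->2: no, abba/cbacbb meet in 0. 3b->3: no, ac/cbacbb meet in 3. Open state 4: 3b->4.
aca: 3a undefined. 3a->0: no, b/acaaa meet in 1. 3a->1: no, b/acaaa meet in 1. 3a->2: no, b/acaaa meet in 1. 3a->3: no, bbab/aaaacb meet in 4. 3a->4: no, bbab/cbacbb meet in 4 with "b" left. Open state 5: 3a->5.
acc: 3c undefined. 3c->0: no, ac/aaccbab meet in 3. 3c->1: no, bbab/aaccbab meet in 5 with "b" left. 3c->2: no, ac/aaccbab meet in 3. 3c->3: ok.
abba: 4a undefined. 4a->0: no, abba/cb meet in 0. 4a->1: no, ac/aaccbab meet in 3. 4a->2: no, abba/c meet in 2. 4a->3: ok.
abbc: 4c undefined. 4c->0: no, abbc/cb meet in 0. 4c->1: ok.
acaa: 5a undefined. 5a->0: no, b/acaaa meet in 1. 5a->1: no, b/acaaa meet in 1. 5a->2: ok.
bbab: 5b undefined. 5b->0: no, bbab/acaaa meet in 0. 5b->1: ok.
bcbb: 4b undefined. 4b->0: ok.
caabac: 5c undefined. 5c->0: ok.
All examples now run through 6 states with every (state, symbol) defined. Accept strings end in {1,3,5}, Reject strings end in {0,2,4}; accept={1,3,5}.

states=6 start=0 accept={1,3,5} delta: 0a->1 0b->1 0c->2 1a->1 1b->3 1c->3 2a->0 2b->0 2c->1 3a->5 3b->4 3c->3 4a->3 4b->0 4c->1 5a->2 5b->1 5c->0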